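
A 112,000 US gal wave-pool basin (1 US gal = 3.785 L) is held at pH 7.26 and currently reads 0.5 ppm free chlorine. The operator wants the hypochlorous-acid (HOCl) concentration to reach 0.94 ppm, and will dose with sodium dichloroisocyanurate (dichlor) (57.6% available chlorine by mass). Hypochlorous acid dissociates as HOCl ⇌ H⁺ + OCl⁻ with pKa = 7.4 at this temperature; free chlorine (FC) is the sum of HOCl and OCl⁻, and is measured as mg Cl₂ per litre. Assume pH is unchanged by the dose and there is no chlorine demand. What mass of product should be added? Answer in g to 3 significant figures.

Volume: 112,000 US gal × 3.785 L/gal = 423,920 L.
[OCl⁻]/[HOCl] = 10^(pH − pKa) = 10^(7.26 − 7.4) = 0.7244; fraction as HOCl = 1/(1 + 0.7244) = 0.5799.
Free chlorine required for 0.94 ppm HOCl: 0.94 / 0.5799 = 1.621 ppm.
FC to add: 1.621 − 0.5 = 1.121 mg/L as Cl₂.
Cl₂ equivalent: 1.121 mg/L × 423,920 L = 475.2 g.
Product at 57.6% available Cl: 475.2 / 0.576 = 825 g.

825 g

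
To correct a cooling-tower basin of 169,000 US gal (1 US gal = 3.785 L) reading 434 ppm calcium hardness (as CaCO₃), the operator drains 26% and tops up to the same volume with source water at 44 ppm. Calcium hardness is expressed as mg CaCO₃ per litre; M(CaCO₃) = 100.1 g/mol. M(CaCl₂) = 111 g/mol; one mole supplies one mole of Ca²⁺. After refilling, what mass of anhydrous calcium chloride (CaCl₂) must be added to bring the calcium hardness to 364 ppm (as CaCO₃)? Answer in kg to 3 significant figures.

Volume: 169,000 US gal × 3.785 L/gal = 639,665 L.
After draining 26% and refilling: 434 × 0.74 + 44 × 0.26 = 332.6 ppm.
Deficit to target: 364 − 332.6 = 31.4 mg/L.
As CaCO₃: 31.4 mg/L × 639,665 L = 20,090 g; ÷ 100.1 = 200.7 mol Ca²⁺.
Mass: 200.7 × 111 = 22,270 g.

22.3 kg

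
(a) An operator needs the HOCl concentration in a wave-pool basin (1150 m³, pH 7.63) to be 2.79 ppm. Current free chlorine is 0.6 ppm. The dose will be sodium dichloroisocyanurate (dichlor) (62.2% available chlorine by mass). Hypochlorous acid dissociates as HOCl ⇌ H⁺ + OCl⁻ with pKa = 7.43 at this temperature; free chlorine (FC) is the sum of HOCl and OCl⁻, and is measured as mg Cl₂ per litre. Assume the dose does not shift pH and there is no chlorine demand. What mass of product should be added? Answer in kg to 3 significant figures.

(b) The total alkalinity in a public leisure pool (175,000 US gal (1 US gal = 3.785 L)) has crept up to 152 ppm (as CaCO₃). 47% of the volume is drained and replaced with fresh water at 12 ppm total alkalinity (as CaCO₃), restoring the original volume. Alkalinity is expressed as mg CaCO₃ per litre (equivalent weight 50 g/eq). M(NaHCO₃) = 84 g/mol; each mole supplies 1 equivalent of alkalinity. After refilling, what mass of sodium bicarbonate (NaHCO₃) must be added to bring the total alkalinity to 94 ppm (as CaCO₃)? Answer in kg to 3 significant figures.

(a) 12.2 kg; (b) 8.68 kg

(a) Volume: 1150 m³ = 1,150,000 L.
(a) [OCl⁻]/[HOCl] = 10^(pH − pKa) = 10^(7.63 − 7.43) = 1.585; fraction as HOCl = 1/(1 + 1.585) = 0.3869.
(a) Free chlorine required for 2.79 ppm HOCl: 2.79 / 0.3869 = 7.212 ppm.
(a) FC to add: 7.212 − 0.6 = 6.612 mg/L as Cl₂.
(a) Cl₂ equivalent: 6.612 mg/L × 1,150,000 L = 7604 g.
(a) Product at 62.2% available Cl: 7604 / 0.622 = 12,220 g.

(b) Volume: 175,000 US gal × 3.785 L/gal = 662,375 L.
(b) After draining 47% and refilling: 152 × 0.53 + 12 × 0.47 = 86.2 ppm.
(b) Deficit to target: 94 − 86.2 = 7.8 mg/L.
(b) As CaCO₃: 7.8 mg/L × 662,375 L = 5167 g; ÷ 50 g/eq ÷ 1 = 103.3 mol NaHCO₃.
(b) Mass: 103.3 × 84 = 8680 g.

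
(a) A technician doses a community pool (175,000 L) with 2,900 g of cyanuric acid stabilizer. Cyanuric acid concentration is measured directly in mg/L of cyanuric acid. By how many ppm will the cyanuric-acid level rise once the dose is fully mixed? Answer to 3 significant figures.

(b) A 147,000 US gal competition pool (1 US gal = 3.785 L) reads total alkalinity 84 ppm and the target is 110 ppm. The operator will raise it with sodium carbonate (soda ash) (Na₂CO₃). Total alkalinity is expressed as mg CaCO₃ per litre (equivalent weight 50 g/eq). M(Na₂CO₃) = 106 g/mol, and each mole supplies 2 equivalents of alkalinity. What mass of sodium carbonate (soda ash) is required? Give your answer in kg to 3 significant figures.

(a) 16.6 ppm; (b) 15.3 kg

(a) Rise: 2,900 g / 175,000 L × 1000 = 16.57 mg/L.

(b) Volume: 147,000 US gal × 3.785 L/gal = 556,395 L.
(b) Alkalinity to add: (110 − 84) = 26 mg/L as CaCO₃ × 556,395 L = 14,470 g as CaCO₃.
(b) Equivalents: 14,470 g ÷ 50 g/eq = 289.3 eq.
(b) Each mole of Na₂CO₃ supplies 2 eq, so 289.3 / 2 = 144.7 mol.
(b) Mass: 144.7 mol × 106 g/mol = 15,330 g.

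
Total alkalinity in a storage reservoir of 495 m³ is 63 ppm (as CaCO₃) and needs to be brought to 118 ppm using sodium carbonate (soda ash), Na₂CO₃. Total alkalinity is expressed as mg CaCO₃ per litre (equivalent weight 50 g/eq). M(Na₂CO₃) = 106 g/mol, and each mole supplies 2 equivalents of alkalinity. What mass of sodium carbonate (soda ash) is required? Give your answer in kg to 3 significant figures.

Volume: 495 m³ = 495,000 L.
Alkalinity to add: (118 − 63) = 55 mg/L as CaCO₃ × 495,000 L = 27,220 g as CaCO₃.
Equivalents: 27,220 g ÷ 50 g/eq = 544.5 eq.
Each mole of Na₂CO₃ supplies 2 eq, so 544.5 / 2 = 272.2 mol.
Mass: 272.2 mol × 106 g/mol = 28,860 g.

28.9 kg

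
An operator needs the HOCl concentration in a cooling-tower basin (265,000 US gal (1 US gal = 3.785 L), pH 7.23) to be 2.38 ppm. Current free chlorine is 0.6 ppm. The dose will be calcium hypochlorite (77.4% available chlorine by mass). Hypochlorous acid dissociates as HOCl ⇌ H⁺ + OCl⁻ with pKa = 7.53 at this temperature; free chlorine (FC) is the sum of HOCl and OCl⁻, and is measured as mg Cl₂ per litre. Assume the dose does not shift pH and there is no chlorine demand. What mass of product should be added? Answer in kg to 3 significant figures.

Volume: 265,000 US gal × 3.785 L/gal = 1,003,025 L.
[OCl⁻]/[HOCl] = 10^(pH − pKa) = 10^(7.23 − 7.53) = 0.5012; fraction as HOCl = 1/(1 + 0.5012) = 0.6661.
Free chlorine required for 2.38 ppm HOCl: 2.38 / 0.6661 = 3.573 ppm.
FC to add: 3.573 − 0.6 = 2.973 mg/L as Cl₂.
Cl₂ equivalent: 2.973 mg/L × 1,003,025 L = 2982 g.
Product at 77.4% available Cl: 2982 / 0.774 = 3852 g.

3.85 kg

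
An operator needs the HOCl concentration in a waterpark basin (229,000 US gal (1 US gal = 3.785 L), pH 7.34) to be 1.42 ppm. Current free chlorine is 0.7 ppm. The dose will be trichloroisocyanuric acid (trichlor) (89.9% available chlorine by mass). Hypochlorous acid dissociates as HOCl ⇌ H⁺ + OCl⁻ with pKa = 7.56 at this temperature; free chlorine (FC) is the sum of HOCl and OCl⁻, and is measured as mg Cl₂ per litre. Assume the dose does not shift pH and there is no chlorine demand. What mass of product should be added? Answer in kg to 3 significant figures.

1.52 kg

Volume: 229,000 US gal × 3.785 L/gal = 866,765 L.
[OCl⁻]/[HOCl] = 10^(pH − pKa) = 10^(7.34 − 7.56) = 0.6026; fraction as HOCl = 1/(1 + 0.6026) = 0.624.
Free chlorine required for 1.42 ppm HOCl: 1.42 / 0.624 = 2.276 ppm.
FC to add: 2.276 − 0.7 = 1.576 mg/L as Cl₂.
Cl₂ equivalent: 1.576 mg/L × 866,765 L = 1366 g.
Product at 89.9% available Cl: 1366 / 0.899 = 1519 g.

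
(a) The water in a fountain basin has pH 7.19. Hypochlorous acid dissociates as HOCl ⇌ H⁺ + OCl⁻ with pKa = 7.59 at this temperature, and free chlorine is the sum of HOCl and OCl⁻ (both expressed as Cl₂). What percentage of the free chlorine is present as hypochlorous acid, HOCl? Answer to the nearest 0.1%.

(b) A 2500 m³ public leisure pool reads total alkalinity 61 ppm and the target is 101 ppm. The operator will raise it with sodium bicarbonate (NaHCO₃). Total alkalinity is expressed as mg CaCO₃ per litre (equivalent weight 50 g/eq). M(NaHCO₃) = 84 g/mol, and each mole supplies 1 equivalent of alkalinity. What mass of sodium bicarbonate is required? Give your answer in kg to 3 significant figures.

(a) [OCl⁻]/[HOCl] = 10^(pH − pKa) = 10^(7.19 − 7.59) = 10^-0.40 = 0.3981.
(a) Fraction as HOCl = 1 / (1 + 0.3981) = 0.7153.

(b) Volume: 2500 m³ = 2,500,000 L.
(b) Alkalinity to add: (101 − 61) = 40 mg/L as CaCO₃ × 2,500,000 L = 100,000 g as CaCO₃.
(b) Equivalents: 100,000 g ÷ 50 g/eq = 2000 eq.
(b) NaHCO₃ supplies 1 eq per mole → 2000 mol.
(b) Mass: 2000 mol × 84 g/mol = 168,000 g.

(a) 71.5%; (b) 168 kg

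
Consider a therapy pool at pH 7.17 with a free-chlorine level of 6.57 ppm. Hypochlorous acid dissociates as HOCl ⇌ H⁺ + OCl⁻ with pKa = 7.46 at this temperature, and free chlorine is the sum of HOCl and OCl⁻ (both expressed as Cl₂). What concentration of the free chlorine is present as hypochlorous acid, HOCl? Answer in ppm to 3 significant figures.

[OCl⁻]/[HOCl] = 10^(pH − pKa) = 10^(7.17 − 7.46) = 10^-0.29 = 0.5129.
Fraction as HOCl = 1 / (1 + 0.5129) = 0.661.
HOCl = 0.661 × 6.57 ppm = 4.343 ppm.

4.34 ppm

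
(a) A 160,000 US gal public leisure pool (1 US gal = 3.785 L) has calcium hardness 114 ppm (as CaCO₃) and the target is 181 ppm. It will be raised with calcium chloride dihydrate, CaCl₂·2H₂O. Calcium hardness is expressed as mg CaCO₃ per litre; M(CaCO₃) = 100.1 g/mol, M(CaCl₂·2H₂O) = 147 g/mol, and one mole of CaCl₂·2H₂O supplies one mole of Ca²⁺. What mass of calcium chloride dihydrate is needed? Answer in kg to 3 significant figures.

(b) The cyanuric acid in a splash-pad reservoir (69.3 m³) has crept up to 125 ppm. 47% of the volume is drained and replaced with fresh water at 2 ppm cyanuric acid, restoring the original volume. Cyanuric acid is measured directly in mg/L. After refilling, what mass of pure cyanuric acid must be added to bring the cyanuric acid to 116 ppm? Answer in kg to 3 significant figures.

(a) 59.6 kg; (b) 3.38 kg

(a) Volume: 160,000 US gal × 3.785 L/gal = 605,600 L.
(a) Hardness to add: (181 − 114) = 67 mg/L as CaCO₃ × 605,600 L = 40,580 g as CaCO₃.
(a) Moles of Ca²⁺ (1 mol Ca²⁺ ≡ 1 mol CaCO₃): 40,580 / 100.1 g/mol = 405.3 mol.
(a) Mass of CaCl₂·2H₂O: 405.3 × 147 = 59,590 g.

(b) Volume: 69.3 m³ = 69,300 L.
(b) After draining 47% and refilling: 125 × 0.53 + 2 × 0.47 = 67.19 ppm.
(b) Deficit to target: 116 − 67.19 = 48.81 mg/L.
(b) Mass: 48.81 mg/L × 69,300 L = 3383 g cyanuric acid.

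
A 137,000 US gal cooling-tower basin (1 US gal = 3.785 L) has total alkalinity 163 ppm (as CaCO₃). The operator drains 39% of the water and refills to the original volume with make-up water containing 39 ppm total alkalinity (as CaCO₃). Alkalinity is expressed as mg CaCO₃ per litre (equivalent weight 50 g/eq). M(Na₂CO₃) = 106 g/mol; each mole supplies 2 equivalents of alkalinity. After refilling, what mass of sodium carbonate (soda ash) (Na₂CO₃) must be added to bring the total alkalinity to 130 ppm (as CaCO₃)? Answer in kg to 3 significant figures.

8.44 kg

Volume: 137,000 US gal × 3.785 L/gal = 518,545 L.
After draining 39% and refilling: 163 × 0.61 + 39 × 0.39 = 114.64 ppm.
Deficit to target: 130 − 114.64 = 15.36 mg/L.
As CaCO₃: 15.36 mg/L × 518,545 L = 7965 g; ÷ 50 g/eq ÷ 2 = 79.65 mol Na₂CO₃.
Mass: 79.65 × 106 = 8443 g.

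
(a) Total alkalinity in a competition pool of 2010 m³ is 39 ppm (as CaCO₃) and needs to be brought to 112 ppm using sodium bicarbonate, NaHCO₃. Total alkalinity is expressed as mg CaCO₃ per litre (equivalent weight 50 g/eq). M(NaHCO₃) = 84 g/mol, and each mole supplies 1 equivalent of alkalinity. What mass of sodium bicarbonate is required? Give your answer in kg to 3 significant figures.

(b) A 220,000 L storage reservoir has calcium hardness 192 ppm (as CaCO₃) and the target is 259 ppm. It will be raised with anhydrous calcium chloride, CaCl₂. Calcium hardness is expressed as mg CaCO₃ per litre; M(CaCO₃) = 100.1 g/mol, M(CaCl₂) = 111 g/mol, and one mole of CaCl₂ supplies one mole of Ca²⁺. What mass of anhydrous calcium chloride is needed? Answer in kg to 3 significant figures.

(a) 247 kg; (b) 16.3 kg

(a) Volume: 2010 m³ = 2,010,000 L.
(a) Alkalinity to add: (112 − 39) = 73 mg/L as CaCO₃ × 2,010,000 L = 146,700 g as CaCO₃.
(a) Equivalents: 146,700 g ÷ 50 g/eq = 2935 eq.
(a) NaHCO₃ supplies 1 eq per mole → 2935 mol.
(a) Mass: 2935 mol × 84 g/mol = 246,500 g.

(b) Hardness to add: (259 − 192) = 67 mg/L as CaCO₃ × 220,000 L = 14,740 g as CaCO₃.
(b) Moles of Ca²⁺ (1 mol Ca²⁺ ≡ 1 mol CaCO₃): 14,740 / 100.1 g/mol = 147.3 mol.
(b) Mass of CaCl₂: 147.3 × 111 = 16,350 g.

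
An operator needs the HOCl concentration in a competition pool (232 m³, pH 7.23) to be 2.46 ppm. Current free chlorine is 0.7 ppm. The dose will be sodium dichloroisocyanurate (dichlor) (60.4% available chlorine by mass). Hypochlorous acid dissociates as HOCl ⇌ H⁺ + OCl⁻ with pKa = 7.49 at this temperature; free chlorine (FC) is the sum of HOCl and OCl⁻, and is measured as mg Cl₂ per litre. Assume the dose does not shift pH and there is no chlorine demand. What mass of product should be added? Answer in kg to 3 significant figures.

Volume: 232 m³ = 232,000 L.
[OCl⁻]/[HOCl] = 10^(pH − pKa) = 10^(7.23 − 7.49) = 0.5495; fraction as HOCl = 1/(1 + 0.5495) = 0.6454.
Free chlorine required for 2.46 ppm HOCl: 2.46 / 0.6454 = 3.812 ppm.
FC to add: 3.812 − 0.7 = 3.112 mg/L as Cl₂.
Cl₂ equivalent: 3.112 mg/L × 232,000 L = 722 g.
Product at 60.4% available Cl: 722 / 0.604 = 1195 g.

1.20 kg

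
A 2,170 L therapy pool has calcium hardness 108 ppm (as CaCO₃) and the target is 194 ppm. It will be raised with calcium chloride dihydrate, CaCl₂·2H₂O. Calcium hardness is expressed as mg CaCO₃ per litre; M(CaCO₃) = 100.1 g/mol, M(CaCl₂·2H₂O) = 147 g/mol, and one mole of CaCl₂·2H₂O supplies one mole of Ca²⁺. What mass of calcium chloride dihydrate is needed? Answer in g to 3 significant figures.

Hardness to add: (194 − 108) = 86 mg/L as CaCO₃ × 2,170 L = 186.6 g as CaCO₃.
Moles of Ca²⁺ (1 mol Ca²⁺ ≡ 1 mol CaCO₃): 186.6 / 100.1 g/mol = 1.864 mol.
Mass of CaCl₂·2H₂O: 1.864 × 147 = 274.1 g.

274 g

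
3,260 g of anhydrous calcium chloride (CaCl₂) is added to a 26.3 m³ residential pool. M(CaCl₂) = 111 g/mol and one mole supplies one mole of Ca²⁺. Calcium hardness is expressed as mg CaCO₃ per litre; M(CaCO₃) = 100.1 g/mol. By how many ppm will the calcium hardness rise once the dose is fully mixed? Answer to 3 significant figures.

112 ppm

Volume: 26.3 m³ = 26,300 L.
Moles of Ca²⁺: 3,260 g ÷ 111 g/mol = 29.37 mol.
As CaCO₃: 29.37 mol × 100.1 g/mol = 2940 g.
Rise: 2940 g / 26,300 L × 1000 = 111.8 mg/L.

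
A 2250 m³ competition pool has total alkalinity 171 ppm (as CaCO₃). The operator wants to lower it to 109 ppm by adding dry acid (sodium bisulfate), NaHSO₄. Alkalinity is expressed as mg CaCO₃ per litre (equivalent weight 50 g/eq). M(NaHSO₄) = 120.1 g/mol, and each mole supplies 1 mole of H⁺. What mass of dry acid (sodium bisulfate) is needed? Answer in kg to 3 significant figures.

335 kg

Volume: 2250 m³ = 2,250,000 L.
Alkalinity to neutralize: (171 − 109) = 62 mg/L as CaCO₃ × 2,250,000 L = 139,500 g as CaCO₃.
Equivalents of H⁺ required: 139,500 ÷ 50 g/eq = 2790 eq = 2790 mol NaHSO₄.
Mass of NaHSO₄: 2790 × 120.1 = 335,100 g.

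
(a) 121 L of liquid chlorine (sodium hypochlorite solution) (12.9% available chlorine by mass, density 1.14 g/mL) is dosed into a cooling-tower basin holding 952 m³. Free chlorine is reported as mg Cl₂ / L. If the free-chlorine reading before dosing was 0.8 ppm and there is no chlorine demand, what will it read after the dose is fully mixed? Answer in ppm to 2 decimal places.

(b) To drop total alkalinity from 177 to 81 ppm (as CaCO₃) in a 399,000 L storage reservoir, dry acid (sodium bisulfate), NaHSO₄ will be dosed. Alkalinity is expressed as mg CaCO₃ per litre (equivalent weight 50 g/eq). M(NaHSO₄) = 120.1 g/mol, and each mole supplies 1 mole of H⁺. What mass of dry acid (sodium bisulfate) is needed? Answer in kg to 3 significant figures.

(a) 19.49 ppm; (b) 92.0 kg

(a) Volume: 952 m³ = 952,000 L.
(a) Mass of solution: 121 L × 1000 mL/L × 1.14 g/mL = 137,900 g.
(a) Available chlorine delivered: 137,900 g × 0.129 = 17,790 g as Cl₂.
(a) Concentration rise: 17,790 g / 952,000 L = 18.69 mg/L = 18.69 ppm.
(a) Final FC: 0.8 + 18.69 = 19.49 ppm.

(b) Alkalinity to neutralize: (177 − 81) = 96 mg/L as CaCO₃ × 399,000 L = 38,300 g as CaCO₃.
(b) Equivalents of H⁺ required: 38,300 ÷ 50 g/eq = 766.1 eq = 766.1 mol NaHSO₄.
(b) Mass of NaHSO₄: 766.1 × 120.1 = 92,010 g.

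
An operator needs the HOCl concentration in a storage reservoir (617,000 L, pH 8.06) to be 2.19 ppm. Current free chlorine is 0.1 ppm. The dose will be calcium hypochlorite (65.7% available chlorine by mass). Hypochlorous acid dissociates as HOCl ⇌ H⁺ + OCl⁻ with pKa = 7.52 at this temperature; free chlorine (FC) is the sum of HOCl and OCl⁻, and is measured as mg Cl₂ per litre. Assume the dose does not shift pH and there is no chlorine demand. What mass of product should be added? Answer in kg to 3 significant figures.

9.09 kg

[OCl⁻]/[HOCl] = 10^(pH − pKa) = 10^(8.06 − 7.52) = 3.467; fraction as HOCl = 1/(1 + 3.467) = 0.2238.
Free chlorine required for 2.19 ppm HOCl: 2.19 / 0.2238 = 9.784 ppm.
FC to add: 9.784 − 0.1 = 9.684 mg/L as Cl₂.
Cl₂ equivalent: 9.684 mg/L × 617,000 L = 5975 g.
Product at 65.7% available Cl: 5975 / 0.657 = 9094 g.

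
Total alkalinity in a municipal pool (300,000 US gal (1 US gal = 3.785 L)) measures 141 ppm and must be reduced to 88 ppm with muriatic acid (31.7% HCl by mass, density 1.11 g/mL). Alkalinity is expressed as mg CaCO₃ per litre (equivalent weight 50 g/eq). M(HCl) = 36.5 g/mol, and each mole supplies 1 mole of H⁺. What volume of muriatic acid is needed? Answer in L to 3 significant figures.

125 L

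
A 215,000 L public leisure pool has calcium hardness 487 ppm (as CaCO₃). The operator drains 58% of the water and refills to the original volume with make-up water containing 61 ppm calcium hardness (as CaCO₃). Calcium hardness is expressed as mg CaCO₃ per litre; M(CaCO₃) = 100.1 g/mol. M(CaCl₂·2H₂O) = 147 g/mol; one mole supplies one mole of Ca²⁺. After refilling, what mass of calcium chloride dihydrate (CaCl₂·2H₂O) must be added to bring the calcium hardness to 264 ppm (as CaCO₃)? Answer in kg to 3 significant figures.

7.60 kg

After draining 58% and refilling: 487 × 0.42 + 61 × 0.58 = 239.92 ppm.
Deficit to target: 264 − 239.92 = 24.08 mg/L.
As CaCO₃: 24.08 mg/L × 215,000 L = 5177 g; ÷ 100.1 = 51.72 mol Ca²⁺.
Mass: 51.72 × 147 = 7603 g.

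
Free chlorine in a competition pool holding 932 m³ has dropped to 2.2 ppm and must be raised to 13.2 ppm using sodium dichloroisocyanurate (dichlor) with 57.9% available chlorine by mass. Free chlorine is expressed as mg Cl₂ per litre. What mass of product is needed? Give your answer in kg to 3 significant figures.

Volume: 932 m³ = 932,000 L.
Chlorine deficit: 13.2 − 2.2 = 11 ppm = 11 mg/L as Cl₂.
Cl₂ equivalent needed: 11 mg/L × 932,000 L = 10,250,000 mg = 10,250 g.
Product at 57.9% available chlorine: 10,250 / 0.579 = 17,710 g.

17.7 kg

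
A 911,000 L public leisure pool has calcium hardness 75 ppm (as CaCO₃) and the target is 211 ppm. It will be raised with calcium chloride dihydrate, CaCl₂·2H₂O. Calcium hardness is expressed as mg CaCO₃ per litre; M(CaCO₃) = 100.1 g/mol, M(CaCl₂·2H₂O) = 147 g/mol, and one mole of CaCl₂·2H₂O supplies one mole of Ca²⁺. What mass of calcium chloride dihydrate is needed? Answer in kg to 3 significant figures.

Hardness to add: (211 − 75) = 136 mg/L as CaCO₃ × 911,000 L = 123,900 g as CaCO₃.
Moles of Ca²⁺ (1 mol Ca²⁺ ≡ 1 mol CaCO₃): 123,900 / 100.1 g/mol = 1238 mol.
Mass of CaCl₂·2H₂O: 1238 × 147 = 181,900 g.

182 kg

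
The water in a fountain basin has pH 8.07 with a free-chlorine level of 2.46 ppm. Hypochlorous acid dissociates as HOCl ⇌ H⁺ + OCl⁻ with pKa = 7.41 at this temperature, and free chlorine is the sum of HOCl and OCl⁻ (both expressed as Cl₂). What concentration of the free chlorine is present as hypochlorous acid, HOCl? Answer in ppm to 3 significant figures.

0.442 ppm

[OCl⁻]/[HOCl] = 10^(pH − pKa) = 10^(8.07 − 7.41) = 10^0.66 = 4.571.
Fraction as HOCl = 1 / (1 + 4.571) = 0.1795.
HOCl = 0.1795 × 2.46 ppm = 0.4416 ppm.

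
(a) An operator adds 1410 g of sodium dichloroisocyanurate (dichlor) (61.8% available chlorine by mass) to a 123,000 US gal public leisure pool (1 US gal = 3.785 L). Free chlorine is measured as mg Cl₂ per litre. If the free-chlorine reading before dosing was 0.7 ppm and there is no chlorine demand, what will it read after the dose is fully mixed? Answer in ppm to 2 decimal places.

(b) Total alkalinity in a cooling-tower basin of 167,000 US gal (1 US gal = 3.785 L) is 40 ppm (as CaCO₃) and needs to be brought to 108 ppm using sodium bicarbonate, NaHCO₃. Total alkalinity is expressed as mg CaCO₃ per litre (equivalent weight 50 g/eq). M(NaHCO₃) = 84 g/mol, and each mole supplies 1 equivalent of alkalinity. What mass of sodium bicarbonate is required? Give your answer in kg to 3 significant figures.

(a) 2.57 ppm; (b) 72.2 kg

(a) Volume: 123,000 US gal × 3.785 L/gal = 465,555 L.
(a) Available chlorine delivered: 1410 g × 0.618 = 871.4 g as Cl₂.
(a) Concentration rise: 871.4 g / 465,555 L = 1.872 mg/L = 1.87 ppm.
(a) Final FC: 0.7 + 1.87 = 2.57 ppm.

(b) Volume: 167,000 US gal × 3.785 L/gal = 632,095 L.
(b) Alkalinity to add: (108 − 40) = 68 mg/L as CaCO₃ × 632,095 L = 42,980 g as CaCO₃.
(b) Equivalents: 42,980 g ÷ 50 g/eq = 859.6 eq.
(b) NaHCO₃ supplies 1 eq per mole → 859.6 mol.
(b) Mass: 859.6 mol × 84 g/mol = 72,210 g.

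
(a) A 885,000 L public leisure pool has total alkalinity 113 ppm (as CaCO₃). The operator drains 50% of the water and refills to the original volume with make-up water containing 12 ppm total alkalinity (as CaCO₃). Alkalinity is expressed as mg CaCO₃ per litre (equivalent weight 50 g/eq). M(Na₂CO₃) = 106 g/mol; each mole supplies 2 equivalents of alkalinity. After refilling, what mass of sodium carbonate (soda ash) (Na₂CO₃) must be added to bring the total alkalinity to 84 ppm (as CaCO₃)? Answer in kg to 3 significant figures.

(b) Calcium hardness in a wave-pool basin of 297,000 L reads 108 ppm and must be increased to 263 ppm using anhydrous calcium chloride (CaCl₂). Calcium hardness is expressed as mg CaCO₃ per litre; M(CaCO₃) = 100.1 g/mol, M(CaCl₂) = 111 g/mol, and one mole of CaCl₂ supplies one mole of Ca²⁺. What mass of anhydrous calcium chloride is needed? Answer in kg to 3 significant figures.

(a) 20.2 kg; (b) 51.0 kg

(a) After draining 50% and refilling: 113 × 0.50 + 12 × 0.50 = 62.5 ppm.
(a) Deficit to target: 84 − 62.5 = 21.5 mg/L.
(a) As CaCO₃: 21.5 mg/L × 885,000 L = 19,030 g; ÷ 50 g/eq ÷ 2 = 190.3 mol Na₂CO₃.
(a) Mass: 190.3 × 106 = 20,170 g.

(b) Hardness to add: (263 − 108) = 155 mg/L as CaCO₃ × 297,000 L = 46,040 g as CaCO₃.
(b) Moles of Ca²⁺ (1 mol Ca²⁺ ≡ 1 mol CaCO₃): 46,040 / 100.1 g/mol = 459.9 mol.
(b) Mass of CaCl₂: 459.9 × 111 = 51,050 g.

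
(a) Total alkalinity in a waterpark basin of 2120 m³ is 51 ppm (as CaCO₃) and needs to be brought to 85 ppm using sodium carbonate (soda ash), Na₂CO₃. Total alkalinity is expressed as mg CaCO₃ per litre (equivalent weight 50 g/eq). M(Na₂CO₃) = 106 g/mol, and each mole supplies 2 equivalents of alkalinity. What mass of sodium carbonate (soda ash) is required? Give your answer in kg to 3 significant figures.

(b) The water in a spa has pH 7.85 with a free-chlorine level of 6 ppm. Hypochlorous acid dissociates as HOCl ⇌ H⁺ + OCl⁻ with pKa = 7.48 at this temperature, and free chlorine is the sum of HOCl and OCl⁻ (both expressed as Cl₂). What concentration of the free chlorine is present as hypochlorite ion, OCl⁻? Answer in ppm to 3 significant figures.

(a) 76.4 kg; (b) 4.21 ppm

(a) Volume: 2120 m³ = 2,120,000 L.
(a) Alkalinity to add: (85 − 51) = 34 mg/L as CaCO₃ × 2,120,000 L = 72,080 g as CaCO₃.
(a) Equivalents: 72,080 g ÷ 50 g/eq = 1442 eq.
(a) Each mole of Na₂CO₃ supplies 2 eq, so 1442 / 2 = 720.8 mol.
(a) Mass: 720.8 mol × 106 g/mol = 76,400 g.

(b) [OCl⁻]/[HOCl] = 10^(pH − pKa) = 10^(7.85 − 7.48) = 10^0.37 = 2.344.
(b) Fraction as HOCl = 1 / (1 + 2.344) = 0.299.
(b) OCl⁻ = (1 − 0.299) × 6 ppm = 4.206 ppm.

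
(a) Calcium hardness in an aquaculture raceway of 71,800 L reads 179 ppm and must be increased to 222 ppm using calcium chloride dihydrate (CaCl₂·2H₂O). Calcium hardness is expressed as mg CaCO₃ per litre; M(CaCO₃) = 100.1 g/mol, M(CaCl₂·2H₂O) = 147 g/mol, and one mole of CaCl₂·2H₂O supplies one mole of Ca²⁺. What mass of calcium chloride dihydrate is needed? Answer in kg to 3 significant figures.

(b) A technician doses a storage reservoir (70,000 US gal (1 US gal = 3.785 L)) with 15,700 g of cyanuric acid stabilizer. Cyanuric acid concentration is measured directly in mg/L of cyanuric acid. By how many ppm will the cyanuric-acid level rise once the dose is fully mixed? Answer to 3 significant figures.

(a) Hardness to add: (222 − 179) = 43 mg/L as CaCO₃ × 71,800 L = 3087 g as CaCO₃.
(a) Moles of Ca²⁺ (1 mol Ca²⁺ ≡ 1 mol CaCO₃): 3087 / 100.1 g/mol = 30.84 mol.
(a) Mass of CaCl₂·2H₂O: 30.84 × 147 = 4534 g.

(b) Volume: 70,000 US gal × 3.785 L/gal = 264,950 L.
(b) Rise: 15,700 g / 264,950 L × 1000 = 59.26 mg/L.

(a) 4.53 kg; (b) 59.3 ppm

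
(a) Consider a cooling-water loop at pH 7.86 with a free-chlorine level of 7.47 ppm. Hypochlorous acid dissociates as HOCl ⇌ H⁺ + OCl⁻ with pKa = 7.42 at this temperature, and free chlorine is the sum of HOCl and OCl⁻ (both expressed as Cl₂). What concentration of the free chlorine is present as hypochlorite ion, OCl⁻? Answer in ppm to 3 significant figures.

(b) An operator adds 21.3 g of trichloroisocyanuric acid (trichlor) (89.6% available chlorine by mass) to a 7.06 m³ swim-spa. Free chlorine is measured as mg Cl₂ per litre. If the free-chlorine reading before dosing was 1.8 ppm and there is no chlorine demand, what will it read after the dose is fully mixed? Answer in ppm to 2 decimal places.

(a) 5.48 ppm; (b) 4.50 ppm

(a) [OCl⁻]/[HOCl] = 10^(pH − pKa) = 10^(7.86 − 7.42) = 10^0.44 = 2.754.
(a) Fraction as HOCl = 1 / (1 + 2.754) = 0.2664.
(a) OCl⁻ = (1 − 0.2664) × 7.47 ppm = 5.48 ppm.

(b) Volume: 7.06 m³ = 7,060 L.
(b) Available chlorine delivered: 21.3 g × 0.896 = 19.08 g as Cl₂.
(b) Concentration rise: 19.08 g / 7,060 L = 2.703 mg/L = 2.70 ppm.
(b) Final FC: 1.8 + 2.70 = 4.50 ppm.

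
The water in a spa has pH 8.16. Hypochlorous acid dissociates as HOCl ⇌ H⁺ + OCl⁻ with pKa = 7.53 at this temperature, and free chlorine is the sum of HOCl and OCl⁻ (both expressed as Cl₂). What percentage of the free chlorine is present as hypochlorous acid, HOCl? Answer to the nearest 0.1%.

[OCl⁻]/[HOCl] = 10^(pH − pKa) = 10^(8.16 − 7.53) = 10^0.63 = 4.266.
Fraction as HOCl = 1 / (1 + 4.266) = 0.1899.

19.0%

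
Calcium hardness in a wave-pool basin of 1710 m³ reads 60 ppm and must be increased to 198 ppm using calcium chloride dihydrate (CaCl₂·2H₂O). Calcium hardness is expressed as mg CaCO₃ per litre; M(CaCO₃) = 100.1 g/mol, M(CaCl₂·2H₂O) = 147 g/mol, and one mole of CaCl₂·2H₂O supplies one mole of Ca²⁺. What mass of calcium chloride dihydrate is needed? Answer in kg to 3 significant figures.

347 kg

Volume: 1710 m³ = 1,710,000 L.
Hardness to add: (198 − 60) = 138 mg/L as CaCO₃ × 1,710,000 L = 236,000 g as CaCO₃.
Moles of Ca²⁺ (1 mol Ca²⁺ ≡ 1 mol CaCO₃): 236,000 / 100.1 g/mol = 2357 mol.
Mass of CaCl₂·2H₂O: 2357 × 147 = 346,500 g.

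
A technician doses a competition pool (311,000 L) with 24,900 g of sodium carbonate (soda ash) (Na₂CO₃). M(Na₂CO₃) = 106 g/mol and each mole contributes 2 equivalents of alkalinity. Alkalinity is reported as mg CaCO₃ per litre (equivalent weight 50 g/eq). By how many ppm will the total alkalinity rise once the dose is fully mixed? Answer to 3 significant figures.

Moles of Na₂CO₃: 24,900 g ÷ 106 g/mol = 234.9 mol → 469.8 eq of alkalinity.
As CaCO₃: 469.8 eq × 50 g/eq = 23,490 g.
Rise: 23,490 g / 311,000 L × 1000 = 75.53 mg/L.

75.5 ppm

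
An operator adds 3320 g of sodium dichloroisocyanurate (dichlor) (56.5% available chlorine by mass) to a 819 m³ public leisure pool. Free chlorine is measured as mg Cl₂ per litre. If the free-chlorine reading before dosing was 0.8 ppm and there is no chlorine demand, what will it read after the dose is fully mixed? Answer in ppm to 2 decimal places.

3.09 ppm

Volume: 819 m³ = 819,000 L.
Available chlorine delivered: 3320 g × 0.565 = 1876 g as Cl₂.
Concentration rise: 1876 g / 819,000 L = 2.29 mg/L = 2.29 ppm.
Final FC: 0.8 + 2.29 = 3.09 ppm.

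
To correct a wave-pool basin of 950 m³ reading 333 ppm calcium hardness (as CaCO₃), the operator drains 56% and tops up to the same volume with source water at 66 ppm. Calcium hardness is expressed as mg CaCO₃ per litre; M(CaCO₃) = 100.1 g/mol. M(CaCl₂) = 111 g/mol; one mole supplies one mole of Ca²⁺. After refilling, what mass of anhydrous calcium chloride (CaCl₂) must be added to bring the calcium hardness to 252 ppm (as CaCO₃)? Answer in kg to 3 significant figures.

Volume: 950 m³ = 950,000 L.
After draining 56% and refilling: 333 × 0.44 + 66 × 0.56 = 183.48 ppm.
Deficit to target: 252 − 183.48 = 68.52 mg/L.
As CaCO₃: 68.52 mg/L × 950,000 L = 65,090 g; ÷ 100.1 = 650.3 mol Ca²⁺.
Mass: 650.3 × 111 = 72,180 g.

72.2 kg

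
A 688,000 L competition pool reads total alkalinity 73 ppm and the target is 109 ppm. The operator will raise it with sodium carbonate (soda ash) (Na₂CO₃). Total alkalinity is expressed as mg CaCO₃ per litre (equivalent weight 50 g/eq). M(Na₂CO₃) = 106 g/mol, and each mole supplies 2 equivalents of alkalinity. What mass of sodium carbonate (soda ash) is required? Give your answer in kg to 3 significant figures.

26.3 kg

Alkalinity to add: (109 − 73) = 36 mg/L as CaCO₃ × 688,000 L = 24,770 g as CaCO₃.
Equivalents: 24,770 g ÷ 50 g/eq = 495.4 eq.
Each mole of Na₂CO₃ supplies 2 eq, so 495.4 / 2 = 247.7 mol.
Mass: 247.7 mol × 106 g/mol = 26,250 g.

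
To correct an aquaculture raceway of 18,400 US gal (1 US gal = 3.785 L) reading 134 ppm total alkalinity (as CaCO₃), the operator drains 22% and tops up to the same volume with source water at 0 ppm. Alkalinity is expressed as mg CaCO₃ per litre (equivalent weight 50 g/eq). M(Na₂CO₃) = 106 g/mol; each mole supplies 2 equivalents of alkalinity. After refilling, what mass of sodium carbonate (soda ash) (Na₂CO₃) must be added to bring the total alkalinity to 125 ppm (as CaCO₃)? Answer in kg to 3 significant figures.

1.51 kg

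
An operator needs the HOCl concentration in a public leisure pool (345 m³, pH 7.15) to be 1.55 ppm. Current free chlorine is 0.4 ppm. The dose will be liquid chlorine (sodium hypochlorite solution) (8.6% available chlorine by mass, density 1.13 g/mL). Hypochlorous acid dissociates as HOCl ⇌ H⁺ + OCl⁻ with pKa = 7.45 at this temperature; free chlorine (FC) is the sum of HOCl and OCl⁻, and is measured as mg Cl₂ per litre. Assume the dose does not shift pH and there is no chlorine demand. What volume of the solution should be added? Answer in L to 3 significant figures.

6.84 L

Volume: 345 m³ = 345,000 L.
[OCl⁻]/[HOCl] = 10^(pH − pKa) = 10^(7.15 − 7.45) = 0.5012; fraction as HOCl = 1/(1 + 0.5012) = 0.6661.
Free chlorine required for 1.55 ppm HOCl: 1.55 / 0.6661 = 2.327 ppm.
FC to add: 2.327 − 0.4 = 1.927 mg/L as Cl₂.
Cl₂ equivalent: 1.927 mg/L × 345,000 L = 664.8 g.
Product at 8.6% available Cl: 664.8 / 0.086 = 7730 g.
Volume: 7730 g ÷ 1.13 g/mL = 6841 mL.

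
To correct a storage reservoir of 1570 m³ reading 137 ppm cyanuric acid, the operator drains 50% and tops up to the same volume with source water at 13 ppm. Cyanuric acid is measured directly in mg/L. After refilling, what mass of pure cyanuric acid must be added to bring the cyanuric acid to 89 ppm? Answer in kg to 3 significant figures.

Volume: 1570 m³ = 1,570,000 L.
After draining 50% and refilling: 137 × 0.50 + 13 × 0.50 = 75 ppm.
Deficit to target: 89 − 75 = 14 mg/L.
Mass: 14 mg/L × 1,570,000 L = 21,980 g cyanuric acid.

22.0 kg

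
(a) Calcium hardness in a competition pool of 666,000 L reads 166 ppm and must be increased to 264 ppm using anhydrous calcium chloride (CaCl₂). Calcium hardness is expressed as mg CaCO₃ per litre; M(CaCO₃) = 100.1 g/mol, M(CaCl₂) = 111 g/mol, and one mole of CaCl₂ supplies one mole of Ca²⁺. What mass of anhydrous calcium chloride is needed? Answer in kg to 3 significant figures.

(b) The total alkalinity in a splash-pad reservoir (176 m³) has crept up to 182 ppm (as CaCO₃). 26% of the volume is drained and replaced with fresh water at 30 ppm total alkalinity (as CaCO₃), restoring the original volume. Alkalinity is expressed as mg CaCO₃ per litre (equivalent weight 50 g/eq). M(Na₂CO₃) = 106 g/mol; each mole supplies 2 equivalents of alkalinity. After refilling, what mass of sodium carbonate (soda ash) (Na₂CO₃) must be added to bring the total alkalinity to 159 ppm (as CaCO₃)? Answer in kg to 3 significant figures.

(a) 72.4 kg; (b) 3.08 kg

(a) Hardness to add: (264 − 166) = 98 mg/L as CaCO₃ × 666,000 L = 65,270 g as CaCO₃.
(a) Moles of Ca²⁺ (1 mol Ca²⁺ ≡ 1 mol CaCO₃): 65,270 / 100.1 g/mol = 652 mol.
(a) Mass of CaCl₂: 652 × 111 = 72,380 g.

(b) Volume: 176 m³ = 176,000 L.
(b) After draining 26% and refilling: 182 × 0.74 + 30 × 0.26 = 142.48 ppm.
(b) Deficit to target: 159 − 142.48 = 16.52 mg/L.
(b) As CaCO₃: 16.52 mg/L × 176,000 L = 2908 g; ÷ 50 g/eq ÷ 2 = 29.08 mol Na₂CO₃.
(b) Mass: 29.08 × 106 = 3082 g.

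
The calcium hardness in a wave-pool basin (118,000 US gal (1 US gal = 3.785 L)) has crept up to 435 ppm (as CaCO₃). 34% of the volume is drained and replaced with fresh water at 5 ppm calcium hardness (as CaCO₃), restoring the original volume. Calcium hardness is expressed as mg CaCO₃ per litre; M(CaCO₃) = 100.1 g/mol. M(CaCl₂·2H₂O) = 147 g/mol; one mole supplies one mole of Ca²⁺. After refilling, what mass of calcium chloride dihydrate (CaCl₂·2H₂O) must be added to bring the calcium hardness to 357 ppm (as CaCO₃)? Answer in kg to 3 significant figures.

Volume: 118,000 US gal × 3.785 L/gal = 446,630 L.
After draining 34% and refilling: 435 × 0.66 + 5 × 0.34 = 288.8 ppm.
Deficit to target: 357 − 288.8 = 68.2 mg/L.
As CaCO₃: 68.2 mg/L × 446,630 L = 30,460 g; ÷ 100.1 = 304.3 mol Ca²⁺.
Mass: 304.3 × 147 = 44,730 g.

44.7 kg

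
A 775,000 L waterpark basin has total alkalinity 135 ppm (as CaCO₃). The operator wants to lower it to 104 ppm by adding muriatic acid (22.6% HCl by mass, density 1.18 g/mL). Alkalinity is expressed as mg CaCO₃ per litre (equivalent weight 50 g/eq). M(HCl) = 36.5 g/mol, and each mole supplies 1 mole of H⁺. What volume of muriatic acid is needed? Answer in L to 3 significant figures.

65.8 L

Alkalinity to neutralize: (135 − 104) = 31 mg/L as CaCO₃ × 775,000 L = 24,020 g as CaCO₃.
Equivalents of H⁺ required: 24,020 ÷ 50 g/eq = 480.5 eq = 480.5 mol HCl.
Mass of HCl: 480.5 × 36.5 = 17,540 g.
Mass of 22.6% solution: 17,540 / 0.226 = 77,600 g.
Volume: 77,600 g ÷ 1.18 g/mL = 65,770 mL.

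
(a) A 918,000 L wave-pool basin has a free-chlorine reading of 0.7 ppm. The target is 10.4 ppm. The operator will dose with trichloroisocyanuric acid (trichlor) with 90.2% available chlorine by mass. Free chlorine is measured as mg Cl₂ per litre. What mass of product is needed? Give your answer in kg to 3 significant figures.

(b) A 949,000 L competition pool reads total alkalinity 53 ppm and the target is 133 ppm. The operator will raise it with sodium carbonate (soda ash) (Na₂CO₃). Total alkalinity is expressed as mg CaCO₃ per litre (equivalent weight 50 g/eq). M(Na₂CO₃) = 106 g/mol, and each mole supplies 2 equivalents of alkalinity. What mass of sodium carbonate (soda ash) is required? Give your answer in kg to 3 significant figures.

(a) 9.87 kg; (b) 80.5 kg

(a) Chlorine deficit: 10.4 − 0.7 = 9.7 ppm = 9.7 mg/L as Cl₂.
(a) Cl₂ equivalent needed: 9.7 mg/L × 918,000 L = 8,905,000 mg = 8905 g.
(a) Product at 90.2% available chlorine: 8905 / 0.902 = 9872 g.

(b) Alkalinity to add: (133 − 53) = 80 mg/L as CaCO₃ × 949,000 L = 75,920 g as CaCO₃.
(b) Equivalents: 75,920 g ÷ 50 g/eq = 1518 eq.
(b) Each mole of Na₂CO₃ supplies 2 eq, so 1518 / 2 = 759.2 mol.
(b) Mass: 759.2 mol × 106 g/mol = 80,480 g.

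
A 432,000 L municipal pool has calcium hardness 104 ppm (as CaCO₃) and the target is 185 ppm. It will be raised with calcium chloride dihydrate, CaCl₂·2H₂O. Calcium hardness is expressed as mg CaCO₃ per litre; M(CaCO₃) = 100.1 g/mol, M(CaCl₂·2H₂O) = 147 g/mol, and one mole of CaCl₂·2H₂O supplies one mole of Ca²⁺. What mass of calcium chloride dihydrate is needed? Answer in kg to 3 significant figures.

51.4 kg

Hardness to add: (185 − 104) = 81 mg/L as CaCO₃ × 432,000 L = 34,990 g as CaCO₃.
Moles of Ca²⁺ (1 mol Ca²⁺ ≡ 1 mol CaCO₃): 34,990 / 100.1 g/mol = 349.6 mol.
Mass of CaCl₂·2H₂O: 349.6 × 147 = 51,390 g.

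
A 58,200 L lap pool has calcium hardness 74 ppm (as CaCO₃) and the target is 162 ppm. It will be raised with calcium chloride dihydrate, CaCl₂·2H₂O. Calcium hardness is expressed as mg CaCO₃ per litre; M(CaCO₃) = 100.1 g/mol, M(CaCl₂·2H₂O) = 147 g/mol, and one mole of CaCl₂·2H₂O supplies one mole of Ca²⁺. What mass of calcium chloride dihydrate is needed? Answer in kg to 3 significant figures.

7.52 kg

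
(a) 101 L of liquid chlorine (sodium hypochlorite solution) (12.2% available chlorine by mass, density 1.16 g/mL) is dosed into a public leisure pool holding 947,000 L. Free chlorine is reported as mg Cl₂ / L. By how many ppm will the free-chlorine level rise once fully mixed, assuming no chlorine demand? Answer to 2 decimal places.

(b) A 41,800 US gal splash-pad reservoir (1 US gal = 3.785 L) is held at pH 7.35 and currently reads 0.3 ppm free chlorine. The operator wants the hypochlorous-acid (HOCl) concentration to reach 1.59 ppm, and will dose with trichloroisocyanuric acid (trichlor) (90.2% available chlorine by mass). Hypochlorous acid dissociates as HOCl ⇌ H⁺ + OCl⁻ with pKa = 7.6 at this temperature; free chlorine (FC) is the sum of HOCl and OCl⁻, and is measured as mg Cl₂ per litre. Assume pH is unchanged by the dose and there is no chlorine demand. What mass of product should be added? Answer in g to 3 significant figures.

(a) Mass of solution: 101 L × 1000 mL/L × 1.16 g/mL = 117,200 g.
(a) Available chlorine delivered: 117,200 g × 0.122 = 14,290 g as Cl₂.
(a) Concentration rise: 14,290 g / 947,000 L = 15.09 mg/L = 15.09 ppm.

(b) Volume: 41,800 US gal × 3.785 L/gal = 158,213 L.
(b) [OCl⁻]/[HOCl] = 10^(pH − pKa) = 10^(7.35 − 7.6) = 0.5623; fraction as HOCl = 1/(1 + 0.5623) = 0.6401.
(b) Free chlorine required for 1.59 ppm HOCl: 1.59 / 0.6401 = 2.484 ppm.
(b) FC to add: 2.484 − 0.3 = 2.184 mg/L as Cl₂.
(b) Cl₂ equivalent: 2.184 mg/L × 158,213 L = 345.6 g.
(b) Product at 90.2% available Cl: 345.6 / 0.902 = 383.1 g.

(a) 15.09 ppm; (b) 383 g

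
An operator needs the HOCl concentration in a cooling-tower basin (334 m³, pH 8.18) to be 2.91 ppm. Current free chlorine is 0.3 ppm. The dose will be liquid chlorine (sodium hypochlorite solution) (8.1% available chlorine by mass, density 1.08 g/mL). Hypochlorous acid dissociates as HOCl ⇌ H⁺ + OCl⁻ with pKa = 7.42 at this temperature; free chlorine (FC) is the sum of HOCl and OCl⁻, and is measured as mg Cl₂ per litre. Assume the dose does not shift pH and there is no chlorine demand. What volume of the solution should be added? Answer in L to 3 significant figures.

73.9 L

Volume: 334 m³ = 334,000 L.
[OCl⁻]/[HOCl] = 10^(pH − pKa) = 10^(8.18 − 7.42) = 5.754; fraction as HOCl = 1/(1 + 5.754) = 0.1481.
Free chlorine required for 2.91 ppm HOCl: 2.91 / 0.1481 = 19.66 ppm.
FC to add: 19.66 − 0.3 = 19.36 mg/L as Cl₂.
Cl₂ equivalent: 19.36 mg/L × 334,000 L = 6465 g.
Product at 8.1% available Cl: 6465 / 0.081 = 79,810 g.
Volume: 79,810 g ÷ 1.08 g/mL = 73,900 mL.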